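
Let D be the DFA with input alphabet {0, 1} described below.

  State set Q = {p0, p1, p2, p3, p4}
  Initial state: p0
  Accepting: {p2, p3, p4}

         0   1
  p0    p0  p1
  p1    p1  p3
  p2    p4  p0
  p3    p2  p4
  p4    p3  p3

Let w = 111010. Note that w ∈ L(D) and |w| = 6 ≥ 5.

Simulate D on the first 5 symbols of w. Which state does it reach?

State sequence: p0 -1-> p1 -1-> p3 -1-> p4 -0-> p3 -1-> p4

After reading 5 characters, D is in state p4.

p4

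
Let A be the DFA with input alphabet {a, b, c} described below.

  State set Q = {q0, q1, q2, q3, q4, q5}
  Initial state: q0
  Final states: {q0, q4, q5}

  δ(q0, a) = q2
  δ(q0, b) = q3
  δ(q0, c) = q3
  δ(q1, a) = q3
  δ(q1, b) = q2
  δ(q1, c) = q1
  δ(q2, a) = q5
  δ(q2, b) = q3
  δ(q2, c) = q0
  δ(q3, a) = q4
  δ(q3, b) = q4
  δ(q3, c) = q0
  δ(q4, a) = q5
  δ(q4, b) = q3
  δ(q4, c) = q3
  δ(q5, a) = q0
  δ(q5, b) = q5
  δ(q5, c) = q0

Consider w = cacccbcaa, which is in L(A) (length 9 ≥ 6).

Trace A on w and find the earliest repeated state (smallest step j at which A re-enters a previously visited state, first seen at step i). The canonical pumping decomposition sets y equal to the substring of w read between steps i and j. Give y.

Run of A on w = c a c c c b c a a:
  step 0: q0  (start)
  step 1: q3  (read c: q0→q3)
  step 2: q4  (read a: q3→q4)
  step 3: q3  (read c: q4→q3)   ← first repeat (q3 seen earlier)
  step 4: q0  (read c: q3→q0)
  step 5: q3  (read c: q0→q3)
  step 6: q4  (read b: q3→q4)
  step 7: q3  (read c: q4→q3)
  step 8: q4  (read a: q3→q4)
  step 9: q5  (read a: q4→q5)

So i = 1, j = 3, giving x = w[0:1] = c, y = w[1:3] = ac, z = w[3:9] = ccbcaa.
Check: |xy| = 3 ≤ 6 and |y| = 2 ≥ 1. Reading y takes A from q3 back to q3, so every xyⁱz is accepted.

ac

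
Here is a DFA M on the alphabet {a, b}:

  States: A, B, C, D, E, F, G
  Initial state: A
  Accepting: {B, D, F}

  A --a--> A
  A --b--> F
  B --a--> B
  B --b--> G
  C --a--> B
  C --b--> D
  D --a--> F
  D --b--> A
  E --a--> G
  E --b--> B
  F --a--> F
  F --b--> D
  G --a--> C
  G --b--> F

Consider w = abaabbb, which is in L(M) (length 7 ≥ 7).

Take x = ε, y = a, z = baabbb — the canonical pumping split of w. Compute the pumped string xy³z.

xy^3z = ε·a·a·a·baabbb = aaabaabbb.
Reading y = a takes M from A back to A, so after x·y·y·y the machine is still in A, and z then leads to the accepting state F. Hence aaabaabbb ∈ L(M).

aaabaabbb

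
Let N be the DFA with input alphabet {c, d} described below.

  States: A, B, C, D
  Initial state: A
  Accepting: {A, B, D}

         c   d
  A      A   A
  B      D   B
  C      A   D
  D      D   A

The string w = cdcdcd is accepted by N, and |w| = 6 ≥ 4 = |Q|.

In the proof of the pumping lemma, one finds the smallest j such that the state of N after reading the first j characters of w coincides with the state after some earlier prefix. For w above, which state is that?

State sequence: A -c-> A -d-> A -c-> A -d-> A -c-> A -d-> A
First repeat at step 1: A was already visited.

The earliest repeat is at step j = 1: N is in A, which it already visited at step i = 0.
The DFA has 4 states, so the proof of the pumping lemma guarantees a repeated state among the first 4+1 visited; the segment between the two visits is the pumpable y.

A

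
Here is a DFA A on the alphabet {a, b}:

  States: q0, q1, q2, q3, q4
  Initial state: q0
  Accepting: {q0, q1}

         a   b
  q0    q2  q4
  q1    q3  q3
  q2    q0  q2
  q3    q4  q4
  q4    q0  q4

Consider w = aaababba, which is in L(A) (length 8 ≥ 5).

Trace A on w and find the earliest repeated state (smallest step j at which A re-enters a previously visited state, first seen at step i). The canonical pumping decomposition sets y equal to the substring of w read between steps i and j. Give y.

Run of A on w = a a a b a b b a:
  step 0: q0  (start)
  step 1: q2  (read a: q0→q2)
  step 2: q0  (read a: q2→q0)   ← first repeat (q0 seen earlier)
  step 3: q2  (read a: q0→q2)
  step 4: q2  (read b: q2→q2)
  step 5: q0  (read a: q2→q0)
  step 6: q4  (read b: q0→q4)
  step 7: q4  (read b: q4→q4)
  step 8: q0  (read a: q4→q0)

So i = 0, j = 2, giving x = w[0:0] = ε, y = w[0:2] = aa, z = w[2:8] = ababba.
Check: |xy| = 2 ≤ 5 and |y| = 2 ≥ 1. Reading y takes A from q0 back to q0, so every xyⁱz is accepted.

aa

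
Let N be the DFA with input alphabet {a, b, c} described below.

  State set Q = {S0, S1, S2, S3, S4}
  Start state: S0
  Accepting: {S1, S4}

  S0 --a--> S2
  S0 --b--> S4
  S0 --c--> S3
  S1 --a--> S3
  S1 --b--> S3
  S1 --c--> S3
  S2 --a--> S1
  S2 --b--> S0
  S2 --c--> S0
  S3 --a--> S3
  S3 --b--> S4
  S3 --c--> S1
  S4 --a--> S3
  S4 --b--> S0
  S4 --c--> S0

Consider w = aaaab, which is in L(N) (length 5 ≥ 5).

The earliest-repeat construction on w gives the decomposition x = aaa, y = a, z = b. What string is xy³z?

aaaaaab

xy^3z = aaa·a·a·a·b = aaaaaab.
Reading y = a takes N from S3 back to S3, so after x·y·y·y the machine is still in S3, and z then leads to the accepting state S4. Hence aaaaaab ∈ L(N).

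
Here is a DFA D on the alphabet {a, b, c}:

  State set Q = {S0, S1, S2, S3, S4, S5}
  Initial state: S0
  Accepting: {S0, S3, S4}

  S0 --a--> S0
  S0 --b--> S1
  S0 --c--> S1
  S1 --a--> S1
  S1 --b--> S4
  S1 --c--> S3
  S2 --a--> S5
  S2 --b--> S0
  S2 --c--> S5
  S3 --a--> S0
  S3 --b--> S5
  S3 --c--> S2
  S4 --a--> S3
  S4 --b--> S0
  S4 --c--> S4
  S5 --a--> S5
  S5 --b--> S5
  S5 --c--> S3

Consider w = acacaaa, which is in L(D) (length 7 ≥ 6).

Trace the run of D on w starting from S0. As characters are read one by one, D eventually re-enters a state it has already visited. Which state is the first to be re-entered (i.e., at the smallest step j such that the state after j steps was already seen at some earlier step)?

Run of D on w = a c a c a a a:
  step 0: S0  (start)
  step 1: S0  (read a: S0→S0)   ← first repeat (S0 seen earlier)
  step 2: S1  (read c: S0→S1)
  step 3: S1  (read a: S1→S1)
  step 4: S3  (read c: S1→S3)
  step 5: S0  (read a: S3→S0)
  step 6: S0  (read a: S0→S0)
  step 7: S0  (read a: S0→S0)

The earliest repeat is at step j = 1: D is in S0, which it already visited at step i = 0.
Since D has 6 states, any run of length ≥ 6 visits 6+1 states, so by pigeonhole some state repeats within the first 6 steps — that repeat gives the pumpable loop.

S0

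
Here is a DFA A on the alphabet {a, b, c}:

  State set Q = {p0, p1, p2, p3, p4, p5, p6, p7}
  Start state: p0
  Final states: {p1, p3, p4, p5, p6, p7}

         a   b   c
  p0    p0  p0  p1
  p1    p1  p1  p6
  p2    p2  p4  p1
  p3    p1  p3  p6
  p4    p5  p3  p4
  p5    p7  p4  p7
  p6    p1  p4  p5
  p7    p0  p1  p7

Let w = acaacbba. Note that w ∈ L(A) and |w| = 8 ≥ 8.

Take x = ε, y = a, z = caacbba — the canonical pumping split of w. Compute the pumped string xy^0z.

caacbba

xy⁰z = xz = ε·caacbba = caacbba.
Reading y = a takes A from p0 back to p0, so after x the machine is still in p0, and z then leads to the accepting state p1. Hence caacbba ∈ L(A).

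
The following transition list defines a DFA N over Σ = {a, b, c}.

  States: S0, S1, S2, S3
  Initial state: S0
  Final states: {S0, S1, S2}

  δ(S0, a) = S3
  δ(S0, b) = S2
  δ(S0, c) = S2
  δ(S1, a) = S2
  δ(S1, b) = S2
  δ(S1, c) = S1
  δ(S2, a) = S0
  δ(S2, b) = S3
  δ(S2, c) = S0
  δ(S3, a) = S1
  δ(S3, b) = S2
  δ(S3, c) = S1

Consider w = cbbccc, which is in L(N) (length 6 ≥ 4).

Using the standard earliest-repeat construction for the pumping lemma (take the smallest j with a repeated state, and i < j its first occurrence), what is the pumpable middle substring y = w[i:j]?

bb

Run of N on w = c b b c c c:
  step 0: S0  (start)
  step 1: S2  (read c: S0→S2)
  step 2: S3  (read b: S2→S3)
  step 3: S2  (read b: S3→S2)   ← first repeat (S2 seen earlier)
  step 4: S0  (read c: S2→S0)
  step 5: S2  (read c: S0→S2)
  step 6: S0  (read c: S2→S0)

So i = 1, j = 3, giving x = w[0:1] = c, y = w[1:3] = bb, z = w[3:6] = ccc.
Check: |xy| = 3 ≤ 4 and |y| = 2 ≥ 1. Reading y takes N from S2 back to S2, so every xyⁱz is accepted.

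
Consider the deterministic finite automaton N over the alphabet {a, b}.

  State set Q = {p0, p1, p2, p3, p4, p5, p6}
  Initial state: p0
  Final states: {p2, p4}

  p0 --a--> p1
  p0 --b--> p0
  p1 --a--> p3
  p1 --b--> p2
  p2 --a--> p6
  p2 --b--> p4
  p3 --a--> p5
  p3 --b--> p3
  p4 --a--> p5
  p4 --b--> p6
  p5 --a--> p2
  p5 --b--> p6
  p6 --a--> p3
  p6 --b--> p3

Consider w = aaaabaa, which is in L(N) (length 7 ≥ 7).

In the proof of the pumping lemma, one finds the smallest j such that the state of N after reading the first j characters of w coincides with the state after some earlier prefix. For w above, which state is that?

State sequence: p0 -a-> p1 -a-> p3 -a-> p5 -a-> p2 -b-> p4 -a-> p5 -a-> p2
First repeat at step 6: p5 was already visited.

The earliest repeat is at step j = 6: N is in p5, which it already visited at step i = 3.

p5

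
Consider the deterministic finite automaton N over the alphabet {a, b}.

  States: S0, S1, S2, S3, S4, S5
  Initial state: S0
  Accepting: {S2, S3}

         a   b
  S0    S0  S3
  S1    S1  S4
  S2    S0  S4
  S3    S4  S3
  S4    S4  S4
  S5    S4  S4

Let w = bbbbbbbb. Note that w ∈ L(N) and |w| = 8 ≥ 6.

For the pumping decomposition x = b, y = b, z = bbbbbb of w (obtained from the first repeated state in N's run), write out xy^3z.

bbbbbbbbbb

xy^3z = b·b·b·b·bbbbbb = bbbbbbbbbb.
Reading y = b takes N from S3 back to S3, so after x·y·y·y the machine is still in S3, and z then leads to the accepting state S3. Hence bbbbbbbbbb ∈ L(N).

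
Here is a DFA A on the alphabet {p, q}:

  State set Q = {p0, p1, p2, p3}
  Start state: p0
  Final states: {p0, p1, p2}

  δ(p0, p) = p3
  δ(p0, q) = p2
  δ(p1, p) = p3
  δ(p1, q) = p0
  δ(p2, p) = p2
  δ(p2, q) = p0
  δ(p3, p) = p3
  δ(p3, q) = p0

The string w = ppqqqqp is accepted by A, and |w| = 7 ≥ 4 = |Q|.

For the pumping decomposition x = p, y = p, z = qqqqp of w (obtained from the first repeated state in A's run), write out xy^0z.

xy⁰z = xz = p·qqqqp = pqqqqp.
Reading y = p takes A from p3 back to p3, so after x the machine is still in p3, and z then leads to the accepting state p2. Hence pqqqqp ∈ L(A).

pqqqqp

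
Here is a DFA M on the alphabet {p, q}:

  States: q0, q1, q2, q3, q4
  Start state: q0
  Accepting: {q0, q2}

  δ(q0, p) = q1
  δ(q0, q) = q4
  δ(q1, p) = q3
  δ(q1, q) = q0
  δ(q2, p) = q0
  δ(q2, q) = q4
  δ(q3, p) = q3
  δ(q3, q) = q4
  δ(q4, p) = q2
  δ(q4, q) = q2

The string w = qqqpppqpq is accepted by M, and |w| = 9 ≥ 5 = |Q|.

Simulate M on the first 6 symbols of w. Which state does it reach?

q1

Run of M on the first 6 characters of w = q q q p p p:
  step 0: q0  (start)
  step 1: q4  (read q: q0→q4)
  step 2: q2  (read q: q4→q2)
  step 3: q4  (read q: q2→q4)
  step 4: q2  (read p: q4→q2)
  step 5: q0  (read p: q2→q0)
  step 6: q1  (read p: q0→q1)

After reading 6 characters, M is in state q1.
(This kind of state-tracing is the core of the pumping-lemma construction: with 5 states, pigeonhole forces a repeat within the first 5 steps.)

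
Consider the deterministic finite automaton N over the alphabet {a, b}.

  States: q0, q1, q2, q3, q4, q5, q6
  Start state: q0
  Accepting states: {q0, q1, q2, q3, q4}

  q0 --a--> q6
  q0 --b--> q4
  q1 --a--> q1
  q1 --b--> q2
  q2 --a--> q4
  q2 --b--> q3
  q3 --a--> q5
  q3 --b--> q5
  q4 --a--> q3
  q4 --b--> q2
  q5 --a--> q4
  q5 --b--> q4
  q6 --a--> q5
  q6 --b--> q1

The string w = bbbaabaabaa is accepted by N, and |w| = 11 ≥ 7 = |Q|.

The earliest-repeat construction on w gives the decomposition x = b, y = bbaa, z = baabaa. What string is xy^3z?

bbbaabbaabbaabaabaa

xy^3z = b·bbaa·bbaa·bbaa·baabaa = bbbaabbaabbaabaabaa.
Reading y = bbaa takes N from q4 back to q4, so after x·y·y·y the machine is still in q4, and z then leads to the accepting state q3. Hence bbbaabbaabbaabaabaa ∈ L(N).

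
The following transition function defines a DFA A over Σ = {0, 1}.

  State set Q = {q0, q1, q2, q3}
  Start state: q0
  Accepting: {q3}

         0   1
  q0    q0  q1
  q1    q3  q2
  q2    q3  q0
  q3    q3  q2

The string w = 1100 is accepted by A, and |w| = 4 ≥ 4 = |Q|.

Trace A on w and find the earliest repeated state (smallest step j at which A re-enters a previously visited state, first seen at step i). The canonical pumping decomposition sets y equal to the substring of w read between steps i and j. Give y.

0

Run of A on w = 1 1 0 0:
  step 0: q0  (start)
  step 1: q1  (read 1: q0→q1)
  step 2: q2  (read 1: q1→q2)
  step 3: q3  (read 0: q2→q3)
  step 4: q3  (read 0: q3→q3)   ← first repeat (q3 seen earlier)

So i = 3, j = 4, giving x = w[0:3] = 110, y = w[3:4] = 0, z = w[4:4] = ε.
Check: |xy| = 4 ≤ 4 and |y| = 1 ≥ 1. Reading y takes A from q3 back to q3, so every xyⁱz is accepted.
The DFA has 4 states, so the proof of the pumping lemma guarantees a repeated state among the first 4+1 visited; the segment between the two visits is the pumpable y.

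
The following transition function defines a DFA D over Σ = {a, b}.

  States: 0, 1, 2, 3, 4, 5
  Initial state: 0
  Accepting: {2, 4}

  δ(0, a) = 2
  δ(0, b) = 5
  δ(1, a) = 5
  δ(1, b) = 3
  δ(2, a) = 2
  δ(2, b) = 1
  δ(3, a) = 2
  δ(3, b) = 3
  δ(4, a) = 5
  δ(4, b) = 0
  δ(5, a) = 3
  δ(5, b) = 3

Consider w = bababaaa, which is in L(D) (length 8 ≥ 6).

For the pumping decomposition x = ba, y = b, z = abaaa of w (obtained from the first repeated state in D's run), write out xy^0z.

xy⁰z = xz = ba·abaaa = baabaaa.
Reading y = b takes D from 3 back to 3, so after x the machine is still in 3, and z then leads to the accepting state 2. Hence baabaaa ∈ L(D).

baabaaa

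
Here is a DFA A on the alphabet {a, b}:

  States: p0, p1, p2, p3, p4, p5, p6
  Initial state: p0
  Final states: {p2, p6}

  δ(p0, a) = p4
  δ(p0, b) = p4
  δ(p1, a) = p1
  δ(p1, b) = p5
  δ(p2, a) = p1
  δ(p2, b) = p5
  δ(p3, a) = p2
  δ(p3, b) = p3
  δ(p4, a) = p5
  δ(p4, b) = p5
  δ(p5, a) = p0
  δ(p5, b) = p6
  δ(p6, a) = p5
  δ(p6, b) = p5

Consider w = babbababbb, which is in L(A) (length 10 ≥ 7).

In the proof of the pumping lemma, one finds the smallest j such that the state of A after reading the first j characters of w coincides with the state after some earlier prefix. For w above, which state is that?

p5

Run of A on w = b a b b a b a b b b:
  step 0: p0  (start)
  step 1: p4  (read b: p0→p4)
  step 2: p5  (read a: p4→p5)
  step 3: p6  (read b: p5→p6)
  step 4: p5  (read b: p6→p5)   ← first repeat (p5 seen earlier)
  step 5: p0  (read a: p5→p0)
  step 6: p4  (read b: p0→p4)
  step 7: p5  (read a: p4→p5)
  step 8: p6  (read b: p5→p6)
  step 9: p5  (read b: p6→p5)
  step 10: p6  (read b: p5→p6)

The earliest repeat is at step j = 4: A is in p5, which it already visited at step i = 2.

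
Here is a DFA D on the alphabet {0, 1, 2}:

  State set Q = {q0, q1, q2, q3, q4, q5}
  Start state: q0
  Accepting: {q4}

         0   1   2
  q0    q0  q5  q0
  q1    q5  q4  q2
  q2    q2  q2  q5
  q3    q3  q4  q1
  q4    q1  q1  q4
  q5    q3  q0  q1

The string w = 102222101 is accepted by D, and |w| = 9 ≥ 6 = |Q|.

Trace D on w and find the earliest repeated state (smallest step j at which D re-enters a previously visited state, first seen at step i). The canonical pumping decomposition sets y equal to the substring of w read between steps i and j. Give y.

0222

Run of D on w = 1 0 2 2 2 2 1 0 1:
  step 0: q0  (start)
  step 1: q5  (read 1: q0→q5)
  step 2: q3  (read 0: q5→q3)
  step 3: q1  (read 2: q3→q1)
  step 4: q2  (read 2: q1→q2)
  step 5: q5  (read 2: q2→q5)   ← first repeat (q5 seen earlier)
  step 6: q1  (read 2: q5→q1)
  step 7: q4  (read 1: q1→q4)
  step 8: q1  (read 0: q4→q1)
  step 9: q4  (read 1: q1→q4)

So i = 1, j = 5, giving x = w[0:1] = 1, y = w[1:5] = 0222, z = w[5:9] = 2101.
Check: |xy| = 5 ≤ 6 and |y| = 4 ≥ 1. Reading y takes D from q5 back to q5, so every xyⁱz is accepted.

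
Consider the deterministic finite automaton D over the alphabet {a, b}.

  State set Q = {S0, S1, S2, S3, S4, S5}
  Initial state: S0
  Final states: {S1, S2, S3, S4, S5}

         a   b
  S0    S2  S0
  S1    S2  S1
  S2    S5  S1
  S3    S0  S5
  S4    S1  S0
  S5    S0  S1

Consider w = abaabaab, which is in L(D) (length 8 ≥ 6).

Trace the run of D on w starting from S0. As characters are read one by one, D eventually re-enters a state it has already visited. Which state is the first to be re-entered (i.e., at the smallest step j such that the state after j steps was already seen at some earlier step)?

S2

Run of D on w = a b a a b a a b:
  step 0: S0  (start)
  step 1: S2  (read a: S0→S2)
  step 2: S1  (read b: S2→S1)
  step 3: S2  (read a: S1→S2)   ← first repeat (S2 seen earlier)
  step 4: S5  (read a: S2→S5)
  step 5: S1  (read b: S5→S1)
  step 6: S2  (read a: S1→S2)
  step 7: S5  (read a: S2→S5)
  step 8: S1  (read b: S5→S1)

The earliest repeat is at step j = 3: D is in S2, which it already visited at step i = 1.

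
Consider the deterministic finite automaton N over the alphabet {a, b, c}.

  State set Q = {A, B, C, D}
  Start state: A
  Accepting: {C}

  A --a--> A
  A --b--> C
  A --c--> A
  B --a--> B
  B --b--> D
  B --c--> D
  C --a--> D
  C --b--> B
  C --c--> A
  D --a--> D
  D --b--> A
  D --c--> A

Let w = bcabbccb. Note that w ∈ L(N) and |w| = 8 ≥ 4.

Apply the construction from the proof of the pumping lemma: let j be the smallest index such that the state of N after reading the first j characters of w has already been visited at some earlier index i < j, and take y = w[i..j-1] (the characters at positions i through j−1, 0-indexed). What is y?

bc

State sequence: A -b-> C -c-> A -a-> A -b-> C -b-> B -c-> D -c-> A -b-> C
First repeat at step 2: A was already visited.

So i = 0, j = 2, giving x = w[0:0] = ε, y = w[0:2] = bc, z = w[2:8] = abbccb.
Check: |xy| = 2 ≤ 4 and |y| = 2 ≥ 1. Reading y takes N from A back to A, so every xyⁱz is accepted.
Pumping length from the standard proof: p = 4 (the number of states). The repeated state found above gives |xy| = j ≤ 4 and |y| = j − i ≥ 1.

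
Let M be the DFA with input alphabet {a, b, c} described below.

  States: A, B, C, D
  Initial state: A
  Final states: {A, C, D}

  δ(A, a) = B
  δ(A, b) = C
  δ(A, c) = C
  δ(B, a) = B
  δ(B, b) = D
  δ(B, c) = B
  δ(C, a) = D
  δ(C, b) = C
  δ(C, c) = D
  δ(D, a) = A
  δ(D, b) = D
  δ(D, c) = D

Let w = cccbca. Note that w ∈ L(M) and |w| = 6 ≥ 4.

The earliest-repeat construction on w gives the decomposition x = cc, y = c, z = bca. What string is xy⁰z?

xy⁰z = xz = cc·bca = ccbca.
Reading y = c takes M from D back to D, so after x the machine is still in D, and z then leads to the accepting state A. Hence ccbca ∈ L(M).

ccbca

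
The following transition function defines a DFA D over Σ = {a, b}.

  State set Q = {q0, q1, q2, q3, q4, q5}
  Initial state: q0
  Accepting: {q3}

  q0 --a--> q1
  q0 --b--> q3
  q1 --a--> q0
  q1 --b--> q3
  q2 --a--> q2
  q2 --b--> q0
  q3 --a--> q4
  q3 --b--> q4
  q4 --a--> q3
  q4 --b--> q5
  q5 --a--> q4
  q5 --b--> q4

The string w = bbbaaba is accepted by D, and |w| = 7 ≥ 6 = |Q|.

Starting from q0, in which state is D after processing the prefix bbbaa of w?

Run of D on the first 5 characters of w = b b b a a:
  step 0: q0  (start)
  step 1: q3  (read b: q0→q3)
  step 2: q4  (read b: q3→q4)
  step 3: q5  (read b: q4→q5)
  step 4: q4  (read a: q5→q4)
  step 5: q3  (read a: q4→q3)

After reading 5 characters, D is in state q3.
(This kind of state-tracing is the core of the pumping-lemma construction: with 6 states, pigeonhole forces a repeat within the first 6 steps.)

q3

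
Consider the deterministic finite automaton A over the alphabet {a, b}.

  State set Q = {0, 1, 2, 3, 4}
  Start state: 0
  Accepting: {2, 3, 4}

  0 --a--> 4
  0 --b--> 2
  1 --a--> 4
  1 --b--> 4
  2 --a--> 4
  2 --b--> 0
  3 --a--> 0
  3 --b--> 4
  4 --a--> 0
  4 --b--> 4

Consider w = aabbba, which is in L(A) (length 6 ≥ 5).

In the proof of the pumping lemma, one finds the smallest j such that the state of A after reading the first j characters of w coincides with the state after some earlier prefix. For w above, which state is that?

0

Run of A on w = a a b b b a:
  step 0: 0  (start)
  step 1: 4  (read a: 0→4)
  step 2: 0  (read a: 4→0)   ← first repeat (0 seen earlier)
  step 3: 2  (read b: 0→2)
  step 4: 0  (read b: 2→0)
  step 5: 2  (read b: 0→2)
  step 6: 4  (read a: 2→4)

The earliest repeat is at step j = 2: A is in 0, which it already visited at step i = 0.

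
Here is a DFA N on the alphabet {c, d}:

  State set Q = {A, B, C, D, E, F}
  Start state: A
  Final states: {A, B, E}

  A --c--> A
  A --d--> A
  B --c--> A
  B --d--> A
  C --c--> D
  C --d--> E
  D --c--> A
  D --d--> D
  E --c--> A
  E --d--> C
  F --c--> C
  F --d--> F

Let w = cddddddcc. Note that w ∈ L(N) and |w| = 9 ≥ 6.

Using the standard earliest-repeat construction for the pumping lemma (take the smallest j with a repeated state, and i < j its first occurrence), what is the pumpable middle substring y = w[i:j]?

Run of N on w = c d d d d d d c c:
  step 0: A  (start)
  step 1: A  (read c: A→A)   ← first repeat (A seen earlier)
  step 2: A  (read d: A→A)
  step 3: A  (read d: A→A)
  step 4: A  (read d: A→A)
  step 5: A  (read d: A→A)
  step 6: A  (read d: A→A)
  step 7: A  (read d: A→A)
  step 8: A  (read c: A→A)
  step 9: A  (read c: A→A)

So i = 0, j = 1, giving x = w[0:0] = ε, y = w[0:1] = c, z = w[1:9] = ddddddcc.
Check: |xy| = 1 ≤ 6 and |y| = 1 ≥ 1. Reading y takes N from A back to A, so every xyⁱz is accepted.

c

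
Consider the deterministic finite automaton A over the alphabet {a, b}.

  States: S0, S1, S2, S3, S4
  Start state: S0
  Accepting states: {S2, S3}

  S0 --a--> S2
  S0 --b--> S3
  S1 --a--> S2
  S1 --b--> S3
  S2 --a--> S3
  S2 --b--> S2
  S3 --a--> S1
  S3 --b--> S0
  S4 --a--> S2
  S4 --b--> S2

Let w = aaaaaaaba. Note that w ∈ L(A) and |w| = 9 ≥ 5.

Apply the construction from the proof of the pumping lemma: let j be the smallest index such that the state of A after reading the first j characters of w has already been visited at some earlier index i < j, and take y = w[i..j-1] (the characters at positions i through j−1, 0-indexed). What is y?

State sequence: S0 -a-> S2 -a-> S3 -a-> S1 -a-> S2 -a-> S3 -a-> S1 -a-> S2 -b-> S2 -a-> S3
First repeat at step 4: S2 was already visited.

So i = 1, j = 4, giving x = w[0:1] = a, y = w[1:4] = aaa, z = w[4:9] = aaaba.
Check: |xy| = 4 ≤ 5 and |y| = 3 ≥ 1. Reading y takes A from S2 back to S2, so every xyⁱz is accepted.

aaa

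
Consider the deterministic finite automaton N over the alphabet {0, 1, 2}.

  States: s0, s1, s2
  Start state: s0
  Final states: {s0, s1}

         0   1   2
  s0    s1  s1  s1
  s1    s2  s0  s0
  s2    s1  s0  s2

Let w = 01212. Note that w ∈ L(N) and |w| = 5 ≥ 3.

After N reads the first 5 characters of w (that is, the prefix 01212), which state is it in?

State sequence: s0 -0-> s1 -1-> s0 -2-> s1 -1-> s0 -2-> s1

After reading 5 characters, N is in state s1.
(This kind of state-tracing is the core of the pumping-lemma construction: with 3 states, pigeonhole forces a repeat within the first 3 steps.)

s1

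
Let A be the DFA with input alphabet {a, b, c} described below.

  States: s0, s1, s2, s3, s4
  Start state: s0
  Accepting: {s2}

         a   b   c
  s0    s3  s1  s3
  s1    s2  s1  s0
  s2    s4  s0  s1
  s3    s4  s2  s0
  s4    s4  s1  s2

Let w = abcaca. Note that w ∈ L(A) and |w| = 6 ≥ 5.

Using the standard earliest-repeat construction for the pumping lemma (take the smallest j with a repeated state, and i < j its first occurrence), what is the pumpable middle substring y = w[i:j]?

State sequence: s0 -a-> s3 -b-> s2 -c-> s1 -a-> s2 -c-> s1 -a-> s2
First repeat at step 4: s2 was already visited.

So i = 2, j = 4, giving x = w[0:2] = ab, y = w[2:4] = ca, z = w[4:6] = ca.
Check: |xy| = 4 ≤ 5 and |y| = 2 ≥ 1. Reading y takes A from s2 back to s2, so every xyⁱz is accepted.

ca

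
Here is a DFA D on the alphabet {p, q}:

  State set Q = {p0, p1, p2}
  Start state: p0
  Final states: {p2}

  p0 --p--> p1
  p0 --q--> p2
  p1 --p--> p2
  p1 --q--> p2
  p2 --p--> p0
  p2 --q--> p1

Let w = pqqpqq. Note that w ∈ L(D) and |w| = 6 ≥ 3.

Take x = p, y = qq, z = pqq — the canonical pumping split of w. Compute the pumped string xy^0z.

xy⁰z = xz = p·pqq = ppqq.
Reading y = qq takes D from p1 back to p1, so after x the machine is still in p1, and z then leads to the accepting state p2. Hence ppqq ∈ L(D).

ppqq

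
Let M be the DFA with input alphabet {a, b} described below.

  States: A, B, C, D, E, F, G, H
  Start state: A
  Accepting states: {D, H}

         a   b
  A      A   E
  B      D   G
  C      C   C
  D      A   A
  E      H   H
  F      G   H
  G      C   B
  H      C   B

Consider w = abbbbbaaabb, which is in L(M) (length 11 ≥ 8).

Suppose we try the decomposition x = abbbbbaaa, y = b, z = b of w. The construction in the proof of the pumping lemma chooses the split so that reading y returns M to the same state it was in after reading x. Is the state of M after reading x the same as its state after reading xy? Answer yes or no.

no

State sequence: A -a-> A -b-> E -b-> H -b-> B -b-> G -b-> B -a-> D -a-> A -a-> A -b-> E

After x (step 9): A. After xy (step 10): E.
They differ (A ≠ E), so y is not a cycle from the state after x; this split is not the one the pumping-lemma construction produces, and pumping y need not keep the string in L(M).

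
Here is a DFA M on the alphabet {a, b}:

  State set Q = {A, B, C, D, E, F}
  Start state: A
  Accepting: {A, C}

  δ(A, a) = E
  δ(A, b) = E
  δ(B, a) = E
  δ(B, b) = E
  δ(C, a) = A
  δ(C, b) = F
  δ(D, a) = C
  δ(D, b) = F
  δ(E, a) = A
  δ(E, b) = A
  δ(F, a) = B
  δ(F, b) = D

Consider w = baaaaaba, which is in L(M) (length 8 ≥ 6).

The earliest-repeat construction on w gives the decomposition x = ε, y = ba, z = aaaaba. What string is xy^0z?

xy⁰z = xz = ε·aaaaba = aaaaba.
Reading y = ba takes M from A back to A, so after x the machine is still in A, and z then leads to the accepting state A. Hence aaaaba ∈ L(M).

aaaaba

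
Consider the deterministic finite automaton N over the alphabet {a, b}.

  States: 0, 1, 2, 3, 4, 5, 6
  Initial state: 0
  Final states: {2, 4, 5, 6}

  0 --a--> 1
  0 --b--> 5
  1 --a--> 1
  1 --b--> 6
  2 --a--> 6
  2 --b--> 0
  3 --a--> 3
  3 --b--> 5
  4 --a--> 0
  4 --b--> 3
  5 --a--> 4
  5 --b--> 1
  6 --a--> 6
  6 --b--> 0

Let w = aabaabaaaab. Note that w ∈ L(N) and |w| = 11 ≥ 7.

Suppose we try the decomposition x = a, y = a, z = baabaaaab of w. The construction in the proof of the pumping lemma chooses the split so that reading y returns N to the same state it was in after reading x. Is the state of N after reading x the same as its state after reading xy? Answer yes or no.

Run of N on the first 2 characters of w = a a:
  step 0: 0  (start)
  step 1: 1  (read a: 0→1)
  step 2: 1  (read a: 1→1)

After x (step 1): 1. After xy (step 2): 1.
They match, so y = a drives N around a cycle from 1 back to itself; pumping y any number of times keeps N in 1 before reading z, and xyⁱz ∈ L(N) for every i ≥ 0.

yes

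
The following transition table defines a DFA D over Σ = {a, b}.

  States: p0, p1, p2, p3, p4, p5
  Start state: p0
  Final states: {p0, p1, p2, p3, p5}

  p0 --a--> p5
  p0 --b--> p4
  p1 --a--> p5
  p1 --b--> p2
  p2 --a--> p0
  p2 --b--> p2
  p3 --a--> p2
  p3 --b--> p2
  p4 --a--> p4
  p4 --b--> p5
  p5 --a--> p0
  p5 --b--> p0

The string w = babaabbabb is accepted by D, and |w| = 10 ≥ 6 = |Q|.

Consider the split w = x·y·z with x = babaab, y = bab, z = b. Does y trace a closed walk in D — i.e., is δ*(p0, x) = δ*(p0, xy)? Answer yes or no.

Run of D on the first 9 characters of w = b a b a a b b a b:
  step 0: p0  (start)
  step 1: p4  (read b: p0→p4)
  step 2: p4  (read a: p4→p4)
  step 3: p5  (read b: p4→p5)
  step 4: p0  (read a: p5→p0)
  step 5: p5  (read a: p0→p5)
  step 6: p0  (read b: p5→p0)
  step 7: p4  (read b: p0→p4)
  step 8: p4  (read a: p4→p4)
  step 9: p5  (read b: p4→p5)

After x (step 6): p0. After xy (step 9): p5.
They differ (p0 ≠ p5), so y is not a cycle from the state after x; this split is not the one the pumping-lemma construction produces, and pumping y need not keep the string in L(D).

no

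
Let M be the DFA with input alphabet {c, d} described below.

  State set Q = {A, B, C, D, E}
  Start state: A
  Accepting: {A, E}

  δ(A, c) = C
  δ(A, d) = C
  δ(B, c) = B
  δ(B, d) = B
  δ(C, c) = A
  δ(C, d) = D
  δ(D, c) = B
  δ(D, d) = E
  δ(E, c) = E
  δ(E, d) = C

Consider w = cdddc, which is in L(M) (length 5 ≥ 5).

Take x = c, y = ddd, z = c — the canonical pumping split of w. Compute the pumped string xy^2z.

cddddddc

xy^2z = c·ddd·ddd·c = cddddddc.
Reading y = ddd takes M from C back to C, so after x·y·y the machine is still in C, and z then leads to the accepting state A. Hence cddddddc ∈ L(M).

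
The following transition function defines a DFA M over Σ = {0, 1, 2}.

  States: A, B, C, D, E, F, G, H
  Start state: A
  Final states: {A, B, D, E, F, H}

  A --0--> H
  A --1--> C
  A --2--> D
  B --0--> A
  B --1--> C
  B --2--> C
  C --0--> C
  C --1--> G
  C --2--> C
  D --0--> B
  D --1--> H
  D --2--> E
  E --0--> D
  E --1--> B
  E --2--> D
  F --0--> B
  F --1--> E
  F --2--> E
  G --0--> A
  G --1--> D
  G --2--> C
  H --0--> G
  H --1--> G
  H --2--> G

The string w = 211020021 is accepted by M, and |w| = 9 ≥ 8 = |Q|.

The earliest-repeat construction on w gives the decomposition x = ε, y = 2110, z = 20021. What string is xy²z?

2110211020021

xy^2z = ε·2110·2110·20021 = 2110211020021.
Reading y = 2110 takes M from A back to A, so after x·y·y the machine is still in A, and z then leads to the accepting state H. Hence 2110211020021 ∈ L(M).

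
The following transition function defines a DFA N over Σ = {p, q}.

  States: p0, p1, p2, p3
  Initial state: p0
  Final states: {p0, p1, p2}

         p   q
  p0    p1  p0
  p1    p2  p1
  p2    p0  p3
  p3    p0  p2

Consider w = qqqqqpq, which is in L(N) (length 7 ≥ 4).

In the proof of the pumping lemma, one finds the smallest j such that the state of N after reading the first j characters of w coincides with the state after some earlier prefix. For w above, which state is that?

p0

Run of N on w = q q q q q p q:
  step 0: p0  (start)
  step 1: p0  (read q: p0→p0)   ← first repeat (p0 seen earlier)
  step 2: p0  (read q: p0→p0)
  step 3: p0  (read q: p0→p0)
  step 4: p0  (read q: p0→p0)
  step 5: p0  (read q: p0→p0)
  step 6: p1  (read p: p0→p1)
  step 7: p1  (read q: p1→p1)

The earliest repeat is at step j = 1: N is in p0, which it already visited at step i = 0.
Pumping length from the standard proof: p = 4 (the number of states). The repeated state found above gives |xy| = j ≤ 4 and |y| = j − i ≥ 1.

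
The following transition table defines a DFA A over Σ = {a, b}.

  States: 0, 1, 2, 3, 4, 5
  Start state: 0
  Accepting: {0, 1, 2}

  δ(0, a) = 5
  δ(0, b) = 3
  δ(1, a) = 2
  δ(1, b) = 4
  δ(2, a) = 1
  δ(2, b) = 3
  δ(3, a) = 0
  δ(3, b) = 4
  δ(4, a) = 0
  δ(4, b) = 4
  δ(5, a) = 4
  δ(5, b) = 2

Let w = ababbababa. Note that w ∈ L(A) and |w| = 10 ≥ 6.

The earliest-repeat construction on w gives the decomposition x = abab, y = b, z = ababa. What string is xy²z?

xy^2z = abab·b·b·ababa = ababbbababa.
Reading y = b takes A from 4 back to 4, so after x·y·y the machine is still in 4, and z then leads to the accepting state 0. Hence ababbbababa ∈ L(A).

ababbbababa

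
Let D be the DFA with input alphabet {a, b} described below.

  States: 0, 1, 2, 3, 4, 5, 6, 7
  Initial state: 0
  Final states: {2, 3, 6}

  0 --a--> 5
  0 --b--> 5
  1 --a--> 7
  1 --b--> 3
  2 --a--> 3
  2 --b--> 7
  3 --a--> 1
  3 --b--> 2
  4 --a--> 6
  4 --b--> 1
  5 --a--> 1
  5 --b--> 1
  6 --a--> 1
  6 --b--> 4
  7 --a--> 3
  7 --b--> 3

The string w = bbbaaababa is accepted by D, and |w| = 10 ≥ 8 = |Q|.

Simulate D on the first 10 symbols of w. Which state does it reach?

Run of D on the first 10 characters of w = b b b a a a b a b a:
  step 0: 0  (start)
  step 1: 5  (read b: 0→5)
  step 2: 1  (read b: 5→1)
  step 3: 3  (read b: 1→3)
  step 4: 1  (read a: 3→1)
  step 5: 7  (read a: 1→7)
  step 6: 3  (read a: 7→3)
  step 7: 2  (read b: 3→2)
  step 8: 3  (read a: 2→3)
  step 9: 2  (read b: 3→2)
  step 10: 3  (read a: 2→3)

After reading 10 characters, D is in state 3.

3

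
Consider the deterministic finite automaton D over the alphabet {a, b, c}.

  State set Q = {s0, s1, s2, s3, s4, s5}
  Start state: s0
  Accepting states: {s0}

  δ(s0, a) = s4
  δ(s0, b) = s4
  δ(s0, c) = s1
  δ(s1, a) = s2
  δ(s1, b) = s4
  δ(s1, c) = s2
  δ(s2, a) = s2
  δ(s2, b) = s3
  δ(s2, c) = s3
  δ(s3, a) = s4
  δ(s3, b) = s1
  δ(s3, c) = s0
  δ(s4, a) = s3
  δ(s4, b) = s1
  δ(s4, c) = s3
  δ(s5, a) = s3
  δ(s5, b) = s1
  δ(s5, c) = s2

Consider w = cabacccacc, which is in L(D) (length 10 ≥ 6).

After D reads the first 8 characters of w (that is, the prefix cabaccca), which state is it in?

s2

Run of D on the first 8 characters of w = c a b a c c c a:
  step 0: s0  (start)
  step 1: s1  (read c: s0→s1)
  step 2: s2  (read a: s1→s2)
  step 3: s3  (read b: s2→s3)
  step 4: s4  (read a: s3→s4)
  step 5: s3  (read c: s4→s3)
  step 6: s0  (read c: s3→s0)
  step 7: s1  (read c: s0→s1)
  step 8: s2  (read a: s1→s2)

After reading 8 characters, D is in state s2.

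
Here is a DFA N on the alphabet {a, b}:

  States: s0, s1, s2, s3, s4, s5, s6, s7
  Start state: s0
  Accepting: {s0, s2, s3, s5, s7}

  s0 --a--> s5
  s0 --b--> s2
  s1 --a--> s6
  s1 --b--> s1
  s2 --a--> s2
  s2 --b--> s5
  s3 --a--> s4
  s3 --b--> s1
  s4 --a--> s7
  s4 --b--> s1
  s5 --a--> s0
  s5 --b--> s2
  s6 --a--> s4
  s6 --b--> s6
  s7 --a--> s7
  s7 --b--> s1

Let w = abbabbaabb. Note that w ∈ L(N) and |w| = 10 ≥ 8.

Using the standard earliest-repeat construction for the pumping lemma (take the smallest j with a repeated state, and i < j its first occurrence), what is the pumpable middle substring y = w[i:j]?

Run of N on w = a b b a b b a a b b:
  step 0: s0  (start)
  step 1: s5  (read a: s0→s5)
  step 2: s2  (read b: s5→s2)
  step 3: s5  (read b: s2→s5)   ← first repeat (s5 seen earlier)
  step 4: s0  (read a: s5→s0)
  step 5: s2  (read b: s0→s2)
  step 6: s5  (read b: s2→s5)
  step 7: s0  (read a: s5→s0)
  step 8: s5  (read a: s0→s5)
  step 9: s2  (read b: s5→s2)
  step 10: s5  (read b: s2→s5)

So i = 1, j = 3, giving x = w[0:1] = a, y = w[1:3] = bb, z = w[3:10] = abbaabb.
Check: |xy| = 3 ≤ 8 and |y| = 2 ≥ 1. Reading y takes N from s5 back to s5, so every xyⁱz is accepted.
Since N has 8 states, any run of length ≥ 8 visits 8+1 states, so by pigeonhole some state repeats within the first 8 steps — that repeat gives the pumpable loop.

bb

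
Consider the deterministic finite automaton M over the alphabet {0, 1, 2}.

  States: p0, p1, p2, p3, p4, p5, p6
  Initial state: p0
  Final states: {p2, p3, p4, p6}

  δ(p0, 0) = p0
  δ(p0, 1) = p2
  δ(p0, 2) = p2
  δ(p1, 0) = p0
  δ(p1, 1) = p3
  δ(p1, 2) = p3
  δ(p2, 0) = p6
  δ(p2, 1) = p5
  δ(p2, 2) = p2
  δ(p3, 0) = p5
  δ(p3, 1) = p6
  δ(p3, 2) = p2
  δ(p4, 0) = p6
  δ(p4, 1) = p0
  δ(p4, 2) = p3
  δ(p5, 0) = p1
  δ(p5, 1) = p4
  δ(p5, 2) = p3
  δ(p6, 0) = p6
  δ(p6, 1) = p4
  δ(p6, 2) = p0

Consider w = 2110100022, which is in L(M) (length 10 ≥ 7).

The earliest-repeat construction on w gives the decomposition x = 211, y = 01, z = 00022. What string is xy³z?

21101010100022

xy^3z = 211·01·01·01·00022 = 21101010100022.
Reading y = 01 takes M from p4 back to p4, so after x·y·y·y the machine is still in p4, and z then leads to the accepting state p2. Hence 21101010100022 ∈ L(M).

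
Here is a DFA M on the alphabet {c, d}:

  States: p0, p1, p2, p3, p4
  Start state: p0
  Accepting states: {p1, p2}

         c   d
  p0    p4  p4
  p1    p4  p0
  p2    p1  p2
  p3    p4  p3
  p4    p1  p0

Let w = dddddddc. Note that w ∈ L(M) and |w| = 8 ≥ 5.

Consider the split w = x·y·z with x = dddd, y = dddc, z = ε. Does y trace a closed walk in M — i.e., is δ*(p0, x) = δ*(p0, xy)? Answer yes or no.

State sequence: p0 -d-> p4 -d-> p0 -d-> p4 -d-> p0 -d-> p4 -d-> p0 -d-> p4 -c-> p1

After x (step 4): p0. After xy (step 8): p1.
They differ (p0 ≠ p1), so y is not a cycle from the state after x; this split is not the one the pumping-lemma construction produces, and pumping y need not keep the string in L(M).

no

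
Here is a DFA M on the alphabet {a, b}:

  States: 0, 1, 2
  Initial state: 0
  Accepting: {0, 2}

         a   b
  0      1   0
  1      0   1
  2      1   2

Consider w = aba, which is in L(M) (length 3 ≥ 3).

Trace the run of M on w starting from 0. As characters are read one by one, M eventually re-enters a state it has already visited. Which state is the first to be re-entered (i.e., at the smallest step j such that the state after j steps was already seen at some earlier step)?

Run of M on w = a b a:
  step 0: 0  (start)
  step 1: 1  (read a: 0→1)
  step 2: 1  (read b: 1→1)   ← first repeat (1 seen earlier)
  step 3: 0  (read a: 1→0)

The earliest repeat is at step j = 2: M is in 1, which it already visited at step i = 1.
With |Q| = 3, pigeonhole forces a state repeat no later than step 3; the substring read between the first and second visits to that state can be pumped.

1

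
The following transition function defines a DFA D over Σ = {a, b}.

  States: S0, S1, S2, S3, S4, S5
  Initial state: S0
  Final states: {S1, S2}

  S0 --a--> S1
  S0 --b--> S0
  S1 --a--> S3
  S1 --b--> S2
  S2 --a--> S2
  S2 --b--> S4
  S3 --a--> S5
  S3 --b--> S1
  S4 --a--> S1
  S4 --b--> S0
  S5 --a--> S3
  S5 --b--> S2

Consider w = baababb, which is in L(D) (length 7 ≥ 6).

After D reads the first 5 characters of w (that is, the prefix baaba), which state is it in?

Run of D on the first 5 characters of w = b a a b a:
  step 0: S0  (start)
  step 1: S0  (read b: S0→S0)
  step 2: S1  (read a: S0→S1)
  step 3: S3  (read a: S1→S3)
  step 4: S1  (read b: S3→S1)
  step 5: S3  (read a: S1→S3)

After reading 5 characters, D is in state S3.

S3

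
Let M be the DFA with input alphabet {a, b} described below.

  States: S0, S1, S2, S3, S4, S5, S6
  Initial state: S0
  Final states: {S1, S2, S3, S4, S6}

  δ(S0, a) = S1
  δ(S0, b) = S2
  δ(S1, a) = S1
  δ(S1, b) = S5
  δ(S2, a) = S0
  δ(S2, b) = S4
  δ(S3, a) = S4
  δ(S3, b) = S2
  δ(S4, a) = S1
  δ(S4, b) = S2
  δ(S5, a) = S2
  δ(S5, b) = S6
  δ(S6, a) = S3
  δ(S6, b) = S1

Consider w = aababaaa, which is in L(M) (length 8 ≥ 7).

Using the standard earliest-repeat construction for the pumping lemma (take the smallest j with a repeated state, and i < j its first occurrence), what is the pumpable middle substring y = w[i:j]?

a

Run of M on w = a a b a b a a a:
  step 0: S0  (start)
  step 1: S1  (read a: S0→S1)
  step 2: S1  (read a: S1→S1)   ← first repeat (S1 seen earlier)
  step 3: S5  (read b: S1→S5)
  step 4: S2  (read a: S5→S2)
  step 5: S4  (read b: S2→S4)
  step 6: S1  (read a: S4→S1)
  step 7: S1  (read a: S1→S1)
  step 8: S1  (read a: S1→S1)

So i = 1, j = 2, giving x = w[0:1] = a, y = w[1:2] = a, z = w[2:8] = babaaa.
Check: |xy| = 2 ≤ 7 and |y| = 1 ≥ 1. Reading y takes M from S1 back to S1, so every xyⁱz is accepted.
With |Q| = 7, pigeonhole forces a state repeat no later than step 7; the substring read between the first and second visits to that state can be pumped.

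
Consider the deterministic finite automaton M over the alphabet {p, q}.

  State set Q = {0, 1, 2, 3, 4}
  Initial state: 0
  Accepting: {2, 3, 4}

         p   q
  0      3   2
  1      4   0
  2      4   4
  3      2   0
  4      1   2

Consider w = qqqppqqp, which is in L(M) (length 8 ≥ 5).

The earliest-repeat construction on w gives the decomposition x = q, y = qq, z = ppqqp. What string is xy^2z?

xy^2z = q·qq·qq·ppqqp = qqqqqppqqp.
Reading y = qq takes M from 2 back to 2, so after x·y·y the machine is still in 2, and z then leads to the accepting state 4. Hence qqqqqppqqp ∈ L(M).

qqqqqppqqp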